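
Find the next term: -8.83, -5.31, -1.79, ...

Differences: -5.31 - -8.83 = 3.52
This is an arithmetic sequence with common difference d = 3.52.
Next term = -1.79 + 3.52 = 1.73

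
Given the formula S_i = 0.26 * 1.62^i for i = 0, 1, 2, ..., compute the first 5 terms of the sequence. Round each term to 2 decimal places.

This is a geometric sequence.
i=0: S_0 = 0.26 * 1.62^0 = 0.26
i=1: S_1 = 0.26 * 1.62^1 ≈ 0.42
i=2: S_2 = 0.26 * 1.62^2 ≈ 0.68
i=3: S_3 = 0.26 * 1.62^3 ≈ 1.11
i=4: S_4 = 0.26 * 1.62^4 ≈ 1.79
The first 5 terms are: [0.26, 0.42, 0.68, 1.11, 1.79]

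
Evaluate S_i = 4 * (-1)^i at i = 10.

S_10 = 4 * (-1)^10 = 4 * 1 = 4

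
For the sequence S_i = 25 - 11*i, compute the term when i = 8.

S_8 = 25 + -11*8 = 25 + -88 = -63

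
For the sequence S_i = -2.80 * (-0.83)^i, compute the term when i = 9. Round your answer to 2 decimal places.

S_9 = -2.8 * (-0.83)^9 ≈ -2.8 * -0.1869 ≈ 0.52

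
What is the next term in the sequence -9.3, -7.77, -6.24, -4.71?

Differences: -7.77 - -9.3 = 1.53
This is an arithmetic sequence with common difference d = 1.53.
Next term = -4.71 + 1.53 = -3.18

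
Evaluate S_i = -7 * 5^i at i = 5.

S_5 = -7 * 5^5 = -7 * 3125 = -21875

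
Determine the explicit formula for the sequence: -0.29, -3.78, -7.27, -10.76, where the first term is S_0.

Check differences: -3.78 - -0.29 = -3.49
-7.27 - -3.78 = -3.49
Common difference d = -3.49.
First term a = -0.29.
Formula: S_i = -0.29 - 3.49*i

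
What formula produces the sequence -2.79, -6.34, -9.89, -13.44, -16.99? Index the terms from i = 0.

Check differences: -6.34 - -2.79 = -3.55
-9.89 - -6.34 = -3.55
Common difference d = -3.55.
First term a = -2.79.
Formula: S_i = -2.79 - 3.55*i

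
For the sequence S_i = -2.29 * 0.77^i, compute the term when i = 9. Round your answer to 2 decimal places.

S_9 = -2.29 * 0.77^9 ≈ -2.29 * 0.0952 ≈ -0.22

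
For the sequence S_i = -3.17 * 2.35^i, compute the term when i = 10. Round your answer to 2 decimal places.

S_10 = -3.17 * 2.35^10 ≈ -3.17 * 5136.634 ≈ -16283.13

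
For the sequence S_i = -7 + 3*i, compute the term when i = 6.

S_6 = -7 + 3*6 = -7 + 18 = 11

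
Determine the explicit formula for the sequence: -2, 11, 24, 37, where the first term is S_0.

Check differences: 11 - -2 = 13
24 - 11 = 13
Common difference d = 13.
First term a = -2.
Formula: S_i = -2 + 13*i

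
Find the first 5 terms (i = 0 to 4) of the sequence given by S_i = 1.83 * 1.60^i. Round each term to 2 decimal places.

This is a geometric sequence.
i=0: S_0 = 1.83 * 1.6^0 = 1.83
i=1: S_1 = 1.83 * 1.6^1 ≈ 2.93
i=2: S_2 = 1.83 * 1.6^2 ≈ 4.68
i=3: S_3 = 1.83 * 1.6^3 ≈ 7.5
i=4: S_4 = 1.83 * 1.6^4 ≈ 11.99
The first 5 terms are: [1.83, 2.93, 4.68, 7.5, 11.99]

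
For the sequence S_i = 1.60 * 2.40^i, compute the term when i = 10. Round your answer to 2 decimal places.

S_10 = 1.6 * 2.4^10 ≈ 1.6 * 6340.3381 ≈ 10144.54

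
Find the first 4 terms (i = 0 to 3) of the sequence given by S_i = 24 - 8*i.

This is an arithmetic sequence.
i=0: S_0 = 24 + -8*0 = 24
i=1: S_1 = 24 + -8*1 = 16
i=2: S_2 = 24 + -8*2 = 8
i=3: S_3 = 24 + -8*3 = 0
The first 4 terms are: [24, 16, 8, 0]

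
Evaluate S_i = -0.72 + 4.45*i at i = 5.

S_5 = -0.72 + 4.45*5 = -0.72 + 22.25 = 21.53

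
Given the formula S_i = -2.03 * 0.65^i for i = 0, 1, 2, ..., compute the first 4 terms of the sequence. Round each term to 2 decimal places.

This is a geometric sequence.
i=0: S_0 = -2.03 * 0.65^0 = -2.03
i=1: S_1 = -2.03 * 0.65^1 ≈ -1.32
i=2: S_2 = -2.03 * 0.65^2 ≈ -0.86
i=3: S_3 = -2.03 * 0.65^3 ≈ -0.56
The first 4 terms are: [-2.03, -1.32, -0.86, -0.56]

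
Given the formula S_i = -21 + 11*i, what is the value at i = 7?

S_7 = -21 + 11*7 = -21 + 77 = 56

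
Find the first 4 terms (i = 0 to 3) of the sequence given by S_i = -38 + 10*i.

This is an arithmetic sequence.
i=0: S_0 = -38 + 10*0 = -38
i=1: S_1 = -38 + 10*1 = -28
i=2: S_2 = -38 + 10*2 = -18
i=3: S_3 = -38 + 10*3 = -8
The first 4 terms are: [-38, -28, -18, -8]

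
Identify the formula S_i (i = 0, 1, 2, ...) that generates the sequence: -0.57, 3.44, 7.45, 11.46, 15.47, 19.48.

Check differences: 3.44 - -0.57 = 4.01
7.45 - 3.44 = 4.01
Common difference d = 4.01.
First term a = -0.57.
Formula: S_i = -0.57 + 4.01*i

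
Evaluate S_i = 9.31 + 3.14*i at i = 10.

S_10 = 9.31 + 3.14*10 = 9.31 + 31.4 = 40.71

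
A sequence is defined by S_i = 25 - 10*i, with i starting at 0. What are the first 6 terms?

This is an arithmetic sequence.
i=0: S_0 = 25 + -10*0 = 25
i=1: S_1 = 25 + -10*1 = 15
i=2: S_2 = 25 + -10*2 = 5
i=3: S_3 = 25 + -10*3 = -5
i=4: S_4 = 25 + -10*4 = -15
i=5: S_5 = 25 + -10*5 = -25
The first 6 terms are: [25, 15, 5, -5, -15, -25]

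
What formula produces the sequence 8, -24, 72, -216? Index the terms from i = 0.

Check ratios: -24 / 8 = -3.0
Common ratio r = -3.
First term a = 8.
Formula: S_i = 8 * (-3)^i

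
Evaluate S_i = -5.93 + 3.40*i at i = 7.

S_7 = -5.93 + 3.4*7 = -5.93 + 23.8 = 17.87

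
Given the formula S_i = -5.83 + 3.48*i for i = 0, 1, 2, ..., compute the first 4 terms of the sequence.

This is an arithmetic sequence.
i=0: S_0 = -5.83 + 3.48*0 = -5.83
i=1: S_1 = -5.83 + 3.48*1 = -2.35
i=2: S_2 = -5.83 + 3.48*2 = 1.13
i=3: S_3 = -5.83 + 3.48*3 = 4.61
The first 4 terms are: [-5.83, -2.35, 1.13, 4.61]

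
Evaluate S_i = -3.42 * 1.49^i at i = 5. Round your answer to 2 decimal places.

S_5 = -3.42 * 1.49^5 ≈ -3.42 * 7.344 ≈ -25.12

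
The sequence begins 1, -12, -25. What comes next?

Differences: -12 - 1 = -13
This is an arithmetic sequence with common difference d = -13.
Next term = -25 + -13 = -38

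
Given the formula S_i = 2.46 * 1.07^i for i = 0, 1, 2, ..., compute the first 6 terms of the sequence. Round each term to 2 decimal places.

This is a geometric sequence.
i=0: S_0 = 2.46 * 1.07^0 = 2.46
i=1: S_1 = 2.46 * 1.07^1 ≈ 2.63
i=2: S_2 = 2.46 * 1.07^2 ≈ 2.82
i=3: S_3 = 2.46 * 1.07^3 ≈ 3.01
i=4: S_4 = 2.46 * 1.07^4 ≈ 3.22
i=5: S_5 = 2.46 * 1.07^5 ≈ 3.45
The first 6 terms are: [2.46, 2.63, 2.82, 3.01, 3.22, 3.45]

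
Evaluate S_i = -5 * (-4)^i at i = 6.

S_6 = -5 * (-4)^6 = -5 * 4096 = -20480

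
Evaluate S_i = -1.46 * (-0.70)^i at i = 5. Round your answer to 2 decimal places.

S_5 = -1.46 * (-0.7)^5 ≈ -1.46 * -0.1681 ≈ 0.25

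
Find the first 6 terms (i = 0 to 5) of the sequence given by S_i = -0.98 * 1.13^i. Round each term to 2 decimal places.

This is a geometric sequence.
i=0: S_0 = -0.98 * 1.13^0 = -0.98
i=1: S_1 = -0.98 * 1.13^1 ≈ -1.11
i=2: S_2 = -0.98 * 1.13^2 ≈ -1.25
i=3: S_3 = -0.98 * 1.13^3 ≈ -1.41
i=4: S_4 = -0.98 * 1.13^4 ≈ -1.6
i=5: S_5 = -0.98 * 1.13^5 ≈ -1.81
The first 6 terms are: [-0.98, -1.11, -1.25, -1.41, -1.6, -1.81]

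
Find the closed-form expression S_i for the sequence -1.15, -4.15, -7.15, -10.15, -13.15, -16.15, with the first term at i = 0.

Check differences: -4.15 - -1.15 = -3.0
-7.15 - -4.15 = -3.0
Common difference d = -3.0.
First term a = -1.15.
Formula: S_i = -1.15 - 3.00*i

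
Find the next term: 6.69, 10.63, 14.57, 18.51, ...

Differences: 10.63 - 6.69 = 3.94
This is an arithmetic sequence with common difference d = 3.94.
Next term = 18.51 + 3.94 = 22.45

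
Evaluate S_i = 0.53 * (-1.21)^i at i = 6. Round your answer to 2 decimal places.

S_6 = 0.53 * (-1.21)^6 ≈ 0.53 * 3.1384 ≈ 1.66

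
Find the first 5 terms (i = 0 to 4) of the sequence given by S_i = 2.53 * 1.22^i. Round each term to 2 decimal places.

This is a geometric sequence.
i=0: S_0 = 2.53 * 1.22^0 = 2.53
i=1: S_1 = 2.53 * 1.22^1 ≈ 3.09
i=2: S_2 = 2.53 * 1.22^2 ≈ 3.77
i=3: S_3 = 2.53 * 1.22^3 ≈ 4.59
i=4: S_4 = 2.53 * 1.22^4 ≈ 5.6
The first 5 terms are: [2.53, 3.09, 3.77, 4.59, 5.6]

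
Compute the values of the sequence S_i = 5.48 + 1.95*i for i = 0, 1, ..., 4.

This is an arithmetic sequence.
i=0: S_0 = 5.48 + 1.95*0 = 5.48
i=1: S_1 = 5.48 + 1.95*1 = 7.43
i=2: S_2 = 5.48 + 1.95*2 = 9.38
i=3: S_3 = 5.48 + 1.95*3 = 11.33
i=4: S_4 = 5.48 + 1.95*4 = 13.28
The first 5 terms are: [5.48, 7.43, 9.38, 11.33, 13.28]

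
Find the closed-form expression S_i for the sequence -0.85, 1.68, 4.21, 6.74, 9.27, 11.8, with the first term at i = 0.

Check differences: 1.68 - -0.85 = 2.53
4.21 - 1.68 = 2.53
Common difference d = 2.53.
First term a = -0.85.
Formula: S_i = -0.85 + 2.53*i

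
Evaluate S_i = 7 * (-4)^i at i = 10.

S_10 = 7 * (-4)^10 = 7 * 1048576 = 7340032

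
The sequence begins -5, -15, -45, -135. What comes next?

Ratios: -15 / -5 = 3.0
This is a geometric sequence with common ratio r = 3.
Next term = -135 * 3 = -405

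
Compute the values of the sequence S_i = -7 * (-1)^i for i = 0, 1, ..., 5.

This is a geometric sequence.
i=0: S_0 = -7 * (-1)^0 = -7
i=1: S_1 = -7 * (-1)^1 = 7
i=2: S_2 = -7 * (-1)^2 = -7
i=3: S_3 = -7 * (-1)^3 = 7
i=4: S_4 = -7 * (-1)^4 = -7
i=5: S_5 = -7 * (-1)^5 = 7
The first 6 terms are: [-7, 7, -7, 7, -7, 7]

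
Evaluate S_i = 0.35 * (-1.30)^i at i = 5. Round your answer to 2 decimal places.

S_5 = 0.35 * (-1.3)^5 ≈ 0.35 * -3.7129 ≈ -1.3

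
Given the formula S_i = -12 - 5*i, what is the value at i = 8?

S_8 = -12 + -5*8 = -12 + -40 = -52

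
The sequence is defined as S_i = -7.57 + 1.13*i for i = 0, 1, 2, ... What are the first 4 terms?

This is an arithmetic sequence.
i=0: S_0 = -7.57 + 1.13*0 = -7.57
i=1: S_1 = -7.57 + 1.13*1 = -6.44
i=2: S_2 = -7.57 + 1.13*2 = -5.31
i=3: S_3 = -7.57 + 1.13*3 = -4.18
The first 4 terms are: [-7.57, -6.44, -5.31, -4.18]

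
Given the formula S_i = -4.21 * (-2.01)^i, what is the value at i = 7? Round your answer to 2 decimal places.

S_7 = -4.21 * (-2.01)^7 ≈ -4.21 * -132.5478 ≈ 558.03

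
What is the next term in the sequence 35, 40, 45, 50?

Differences: 40 - 35 = 5
This is an arithmetic sequence with common difference d = 5.
Next term = 50 + 5 = 55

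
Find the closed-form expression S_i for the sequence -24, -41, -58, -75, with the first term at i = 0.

Check differences: -41 - -24 = -17
-58 - -41 = -17
Common difference d = -17.
First term a = -24.
Formula: S_i = -24 - 17*i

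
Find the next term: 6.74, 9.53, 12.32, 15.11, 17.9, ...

Differences: 9.53 - 6.74 = 2.79
This is an arithmetic sequence with common difference d = 2.79.
Next term = 17.9 + 2.79 = 20.69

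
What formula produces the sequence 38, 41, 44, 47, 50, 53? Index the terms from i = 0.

Check differences: 41 - 38 = 3
44 - 41 = 3
Common difference d = 3.
First term a = 38.
Formula: S_i = 38 + 3*i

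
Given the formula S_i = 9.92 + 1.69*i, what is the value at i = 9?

S_9 = 9.92 + 1.69*9 = 9.92 + 15.21 = 25.13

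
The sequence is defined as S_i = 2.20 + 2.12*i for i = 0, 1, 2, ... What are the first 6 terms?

This is an arithmetic sequence.
i=0: S_0 = 2.2 + 2.12*0 = 2.2
i=1: S_1 = 2.2 + 2.12*1 = 4.32
i=2: S_2 = 2.2 + 2.12*2 = 6.44
i=3: S_3 = 2.2 + 2.12*3 = 8.56
i=4: S_4 = 2.2 + 2.12*4 = 10.68
i=5: S_5 = 2.2 + 2.12*5 = 12.8
The first 6 terms are: [2.2, 4.32, 6.44, 8.56, 10.68, 12.8]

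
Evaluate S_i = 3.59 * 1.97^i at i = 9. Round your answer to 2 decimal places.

S_9 = 3.59 * 1.97^9 ≈ 3.59 * 446.8853 ≈ 1604.32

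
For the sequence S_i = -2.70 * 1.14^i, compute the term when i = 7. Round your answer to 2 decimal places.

S_7 = -2.7 * 1.14^7 ≈ -2.7 * 2.5023 ≈ -6.76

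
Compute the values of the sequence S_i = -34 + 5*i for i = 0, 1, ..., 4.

This is an arithmetic sequence.
i=0: S_0 = -34 + 5*0 = -34
i=1: S_1 = -34 + 5*1 = -29
i=2: S_2 = -34 + 5*2 = -24
i=3: S_3 = -34 + 5*3 = -19
i=4: S_4 = -34 + 5*4 = -14
The first 5 terms are: [-34, -29, -24, -19, -14]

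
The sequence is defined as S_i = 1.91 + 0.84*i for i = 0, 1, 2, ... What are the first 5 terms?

This is an arithmetic sequence.
i=0: S_0 = 1.91 + 0.84*0 = 1.91
i=1: S_1 = 1.91 + 0.84*1 = 2.75
i=2: S_2 = 1.91 + 0.84*2 = 3.59
i=3: S_3 = 1.91 + 0.84*3 = 4.43
i=4: S_4 = 1.91 + 0.84*4 = 5.27
The first 5 terms are: [1.91, 2.75, 3.59, 4.43, 5.27]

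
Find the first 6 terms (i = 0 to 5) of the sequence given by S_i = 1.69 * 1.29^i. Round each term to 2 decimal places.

This is a geometric sequence.
i=0: S_0 = 1.69 * 1.29^0 = 1.69
i=1: S_1 = 1.69 * 1.29^1 ≈ 2.18
i=2: S_2 = 1.69 * 1.29^2 ≈ 2.81
i=3: S_3 = 1.69 * 1.29^3 ≈ 3.63
i=4: S_4 = 1.69 * 1.29^4 ≈ 4.68
i=5: S_5 = 1.69 * 1.29^5 ≈ 6.04
The first 6 terms are: [1.69, 2.18, 2.81, 3.63, 4.68, 6.04]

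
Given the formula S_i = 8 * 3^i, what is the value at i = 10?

S_10 = 8 * 3^10 = 8 * 59049 = 472392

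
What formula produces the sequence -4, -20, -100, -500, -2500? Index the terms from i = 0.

Check ratios: -20 / -4 = 5.0
Common ratio r = 5.
First term a = -4.
Formula: S_i = -4 * 5^i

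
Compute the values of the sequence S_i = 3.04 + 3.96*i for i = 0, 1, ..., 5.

This is an arithmetic sequence.
i=0: S_0 = 3.04 + 3.96*0 = 3.04
i=1: S_1 = 3.04 + 3.96*1 = 7.0
i=2: S_2 = 3.04 + 3.96*2 = 10.96
i=3: S_3 = 3.04 + 3.96*3 = 14.92
i=4: S_4 = 3.04 + 3.96*4 = 18.88
i=5: S_5 = 3.04 + 3.96*5 = 22.84
The first 6 terms are: [3.04, 7.0, 10.96, 14.92, 18.88, 22.84]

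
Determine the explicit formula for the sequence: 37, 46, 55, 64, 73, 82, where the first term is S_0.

Check differences: 46 - 37 = 9
55 - 46 = 9
Common difference d = 9.
First term a = 37.
Formula: S_i = 37 + 9*i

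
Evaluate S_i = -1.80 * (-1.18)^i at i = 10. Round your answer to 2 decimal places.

S_10 = -1.8 * (-1.18)^10 ≈ -1.8 * 5.2338 ≈ -9.42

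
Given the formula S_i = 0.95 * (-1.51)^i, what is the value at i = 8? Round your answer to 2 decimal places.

S_8 = 0.95 * (-1.51)^8 ≈ 0.95 * 27.0281 ≈ 25.68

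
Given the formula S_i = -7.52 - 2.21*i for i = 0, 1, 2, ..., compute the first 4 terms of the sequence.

This is an arithmetic sequence.
i=0: S_0 = -7.52 + -2.21*0 = -7.52
i=1: S_1 = -7.52 + -2.21*1 = -9.73
i=2: S_2 = -7.52 + -2.21*2 = -11.94
i=3: S_3 = -7.52 + -2.21*3 = -14.15
The first 4 terms are: [-7.52, -9.73, -11.94, -14.15]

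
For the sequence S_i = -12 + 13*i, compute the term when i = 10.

S_10 = -12 + 13*10 = -12 + 130 = 118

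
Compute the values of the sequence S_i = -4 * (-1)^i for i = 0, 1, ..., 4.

This is a geometric sequence.
i=0: S_0 = -4 * (-1)^0 = -4
i=1: S_1 = -4 * (-1)^1 = 4
i=2: S_2 = -4 * (-1)^2 = -4
i=3: S_3 = -4 * (-1)^3 = 4
i=4: S_4 = -4 * (-1)^4 = -4
The first 5 terms are: [-4, 4, -4, 4, -4]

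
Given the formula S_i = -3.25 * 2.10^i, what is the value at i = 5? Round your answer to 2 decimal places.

S_5 = -3.25 * 2.1^5 ≈ -3.25 * 40.841 ≈ -132.73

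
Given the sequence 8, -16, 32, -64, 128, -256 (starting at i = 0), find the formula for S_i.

Check ratios: -16 / 8 = -2.0
Common ratio r = -2.
First term a = 8.
Formula: S_i = 8 * (-2)^i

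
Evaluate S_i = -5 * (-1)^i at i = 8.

S_8 = -5 * (-1)^8 = -5 * 1 = -5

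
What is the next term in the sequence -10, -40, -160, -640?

Ratios: -40 / -10 = 4.0
This is a geometric sequence with common ratio r = 4.
Next term = -640 * 4 = -2560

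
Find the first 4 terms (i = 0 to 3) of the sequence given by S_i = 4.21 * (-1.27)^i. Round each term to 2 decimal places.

This is a geometric sequence.
i=0: S_0 = 4.21 * (-1.27)^0 = 4.21
i=1: S_1 = 4.21 * (-1.27)^1 ≈ -5.35
i=2: S_2 = 4.21 * (-1.27)^2 ≈ 6.79
i=3: S_3 = 4.21 * (-1.27)^3 ≈ -8.62
The first 4 terms are: [4.21, -5.35, 6.79, -8.62]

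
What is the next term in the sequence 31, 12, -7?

Differences: 12 - 31 = -19
This is an arithmetic sequence with common difference d = -19.
Next term = -7 + -19 = -26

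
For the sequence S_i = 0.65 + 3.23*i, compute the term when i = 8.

S_8 = 0.65 + 3.23*8 = 0.65 + 25.84 = 26.49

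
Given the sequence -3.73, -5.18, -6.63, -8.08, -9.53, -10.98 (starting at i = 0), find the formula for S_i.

Check differences: -5.18 - -3.73 = -1.45
-6.63 - -5.18 = -1.45
Common difference d = -1.45.
First term a = -3.73.
Formula: S_i = -3.73 - 1.45*i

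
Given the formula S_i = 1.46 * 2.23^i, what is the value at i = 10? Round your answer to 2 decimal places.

S_10 = 1.46 * 2.23^10 ≈ 1.46 * 3041.2256 ≈ 4440.19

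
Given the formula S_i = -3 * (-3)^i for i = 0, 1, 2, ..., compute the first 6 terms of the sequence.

This is a geometric sequence.
i=0: S_0 = -3 * (-3)^0 = -3
i=1: S_1 = -3 * (-3)^1 = 9
i=2: S_2 = -3 * (-3)^2 = -27
i=3: S_3 = -3 * (-3)^3 = 81
i=4: S_4 = -3 * (-3)^4 = -243
i=5: S_5 = -3 * (-3)^5 = 729
The first 6 terms are: [-3, 9, -27, 81, -243, 729]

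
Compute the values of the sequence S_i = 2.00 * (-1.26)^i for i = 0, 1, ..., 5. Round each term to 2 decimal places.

This is a geometric sequence.
i=0: S_0 = 2.0 * (-1.26)^0 = 2.0
i=1: S_1 = 2.0 * (-1.26)^1 = -2.52
i=2: S_2 = 2.0 * (-1.26)^2 ≈ 3.18
i=3: S_3 = 2.0 * (-1.26)^3 ≈ -4.0
i=4: S_4 = 2.0 * (-1.26)^4 ≈ 5.04
i=5: S_5 = 2.0 * (-1.26)^5 ≈ -6.35
The first 6 terms are: [2.0, -2.52, 3.18, -4.0, 5.04, -6.35]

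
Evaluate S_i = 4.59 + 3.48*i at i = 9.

S_9 = 4.59 + 3.48*9 = 4.59 + 31.32 = 35.91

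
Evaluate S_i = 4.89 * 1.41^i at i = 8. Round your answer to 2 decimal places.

S_8 = 4.89 * 1.41^8 ≈ 4.89 * 15.6226 ≈ 76.39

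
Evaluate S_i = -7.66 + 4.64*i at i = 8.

S_8 = -7.66 + 4.64*8 = -7.66 + 37.12 = 29.46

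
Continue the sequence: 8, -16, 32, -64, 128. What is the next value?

Ratios: -16 / 8 = -2.0
This is a geometric sequence with common ratio r = -2.
Next term = 128 * -2 = -256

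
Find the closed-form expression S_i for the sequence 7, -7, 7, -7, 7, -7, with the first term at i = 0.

Check ratios: -7 / 7 = -1.0
Common ratio r = -1.
First term a = 7.
Formula: S_i = 7 * (-1)^i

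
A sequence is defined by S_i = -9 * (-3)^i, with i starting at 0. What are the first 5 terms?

This is a geometric sequence.
i=0: S_0 = -9 * (-3)^0 = -9
i=1: S_1 = -9 * (-3)^1 = 27
i=2: S_2 = -9 * (-3)^2 = -81
i=3: S_3 = -9 * (-3)^3 = 243
i=4: S_4 = -9 * (-3)^4 = -729
The first 5 terms are: [-9, 27, -81, 243, -729]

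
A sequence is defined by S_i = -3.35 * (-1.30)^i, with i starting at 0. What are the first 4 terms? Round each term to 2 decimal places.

This is a geometric sequence.
i=0: S_0 = -3.35 * (-1.3)^0 = -3.35
i=1: S_1 = -3.35 * (-1.3)^1 ≈ 4.36
i=2: S_2 = -3.35 * (-1.3)^2 ≈ -5.66
i=3: S_3 = -3.35 * (-1.3)^3 ≈ 7.36
The first 4 terms are: [-3.35, 4.36, -5.66, 7.36]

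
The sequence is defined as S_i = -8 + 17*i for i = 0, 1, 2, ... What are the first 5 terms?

This is an arithmetic sequence.
i=0: S_0 = -8 + 17*0 = -8
i=1: S_1 = -8 + 17*1 = 9
i=2: S_2 = -8 + 17*2 = 26
i=3: S_3 = -8 + 17*3 = 43
i=4: S_4 = -8 + 17*4 = 60
The first 5 terms are: [-8, 9, 26, 43, 60]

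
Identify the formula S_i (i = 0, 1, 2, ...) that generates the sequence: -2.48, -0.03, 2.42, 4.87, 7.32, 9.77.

Check differences: -0.03 - -2.48 = 2.45
2.42 - -0.03 = 2.45
Common difference d = 2.45.
First term a = -2.48.
Formula: S_i = -2.48 + 2.45*i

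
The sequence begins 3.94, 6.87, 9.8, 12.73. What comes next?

Differences: 6.87 - 3.94 = 2.93
This is an arithmetic sequence with common difference d = 2.93.
Next term = 12.73 + 2.93 = 15.66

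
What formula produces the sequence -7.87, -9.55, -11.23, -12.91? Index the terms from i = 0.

Check differences: -9.55 - -7.87 = -1.68
-11.23 - -9.55 = -1.68
Common difference d = -1.68.
First term a = -7.87.
Formula: S_i = -7.87 - 1.68*i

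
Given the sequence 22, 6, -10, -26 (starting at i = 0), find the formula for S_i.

Check differences: 6 - 22 = -16
-10 - 6 = -16
Common difference d = -16.
First term a = 22.
Formula: S_i = 22 - 16*i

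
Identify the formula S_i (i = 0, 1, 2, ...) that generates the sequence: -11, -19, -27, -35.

Check differences: -19 - -11 = -8
-27 - -19 = -8
Common difference d = -8.
First term a = -11.
Formula: S_i = -11 - 8*i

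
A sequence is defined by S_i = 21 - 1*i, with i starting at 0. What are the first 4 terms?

This is an arithmetic sequence.
i=0: S_0 = 21 + -1*0 = 21
i=1: S_1 = 21 + -1*1 = 20
i=2: S_2 = 21 + -1*2 = 19
i=3: S_3 = 21 + -1*3 = 18
The first 4 terms are: [21, 20, 19, 18]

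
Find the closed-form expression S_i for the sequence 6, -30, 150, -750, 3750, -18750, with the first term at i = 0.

Check ratios: -30 / 6 = -5.0
Common ratio r = -5.
First term a = 6.
Formula: S_i = 6 * (-5)^i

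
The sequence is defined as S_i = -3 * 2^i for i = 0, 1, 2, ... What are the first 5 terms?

This is a geometric sequence.
i=0: S_0 = -3 * 2^0 = -3
i=1: S_1 = -3 * 2^1 = -6
i=2: S_2 = -3 * 2^2 = -12
i=3: S_3 = -3 * 2^3 = -24
i=4: S_4 = -3 * 2^4 = -48
The first 5 terms are: [-3, -6, -12, -24, -48]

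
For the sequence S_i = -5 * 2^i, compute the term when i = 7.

S_7 = -5 * 2^7 = -5 * 128 = -640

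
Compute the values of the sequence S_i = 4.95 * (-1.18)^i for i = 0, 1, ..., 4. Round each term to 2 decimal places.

This is a geometric sequence.
i=0: S_0 = 4.95 * (-1.18)^0 = 4.95
i=1: S_1 = 4.95 * (-1.18)^1 ≈ -5.84
i=2: S_2 = 4.95 * (-1.18)^2 ≈ 6.89
i=3: S_3 = 4.95 * (-1.18)^3 ≈ -8.13
i=4: S_4 = 4.95 * (-1.18)^4 ≈ 9.6
The first 5 terms are: [4.95, -5.84, 6.89, -8.13, 9.6]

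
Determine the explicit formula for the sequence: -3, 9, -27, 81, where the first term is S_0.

Check ratios: 9 / -3 = -3.0
Common ratio r = -3.
First term a = -3.
Formula: S_i = -3 * (-3)^i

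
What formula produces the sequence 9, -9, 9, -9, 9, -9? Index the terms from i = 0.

Check ratios: -9 / 9 = -1.0
Common ratio r = -1.
First term a = 9.
Formula: S_i = 9 * (-1)^i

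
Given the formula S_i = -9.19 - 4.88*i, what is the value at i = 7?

S_7 = -9.19 + -4.88*7 = -9.19 + -34.16 = -43.35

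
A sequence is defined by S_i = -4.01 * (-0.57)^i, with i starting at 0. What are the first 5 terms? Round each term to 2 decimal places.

This is a geometric sequence.
i=0: S_0 = -4.01 * (-0.57)^0 = -4.01
i=1: S_1 = -4.01 * (-0.57)^1 ≈ 2.29
i=2: S_2 = -4.01 * (-0.57)^2 ≈ -1.3
i=3: S_3 = -4.01 * (-0.57)^3 ≈ 0.74
i=4: S_4 = -4.01 * (-0.57)^4 ≈ -0.42
The first 5 terms are: [-4.01, 2.29, -1.3, 0.74, -0.42]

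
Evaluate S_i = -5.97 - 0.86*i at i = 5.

S_5 = -5.97 + -0.86*5 = -5.97 + -4.3 = -10.27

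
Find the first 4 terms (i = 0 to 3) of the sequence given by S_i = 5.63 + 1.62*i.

This is an arithmetic sequence.
i=0: S_0 = 5.63 + 1.62*0 = 5.63
i=1: S_1 = 5.63 + 1.62*1 = 7.25
i=2: S_2 = 5.63 + 1.62*2 = 8.87
i=3: S_3 = 5.63 + 1.62*3 = 10.49
The first 4 terms are: [5.63, 7.25, 8.87, 10.49]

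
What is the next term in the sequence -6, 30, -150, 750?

Ratios: 30 / -6 = -5.0
This is a geometric sequence with common ratio r = -5.
Next term = 750 * -5 = -3750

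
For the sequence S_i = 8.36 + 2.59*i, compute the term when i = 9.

S_9 = 8.36 + 2.59*9 = 8.36 + 23.31 = 31.67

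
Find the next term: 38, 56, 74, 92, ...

Differences: 56 - 38 = 18
This is an arithmetic sequence with common difference d = 18.
Next term = 92 + 18 = 110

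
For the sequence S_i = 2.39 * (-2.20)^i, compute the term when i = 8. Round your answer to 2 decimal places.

S_8 = 2.39 * (-2.2)^8 ≈ 2.39 * 548.7587 ≈ 1311.53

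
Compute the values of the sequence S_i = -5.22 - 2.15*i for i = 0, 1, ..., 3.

This is an arithmetic sequence.
i=0: S_0 = -5.22 + -2.15*0 = -5.22
i=1: S_1 = -5.22 + -2.15*1 = -7.37
i=2: S_2 = -5.22 + -2.15*2 = -9.52
i=3: S_3 = -5.22 + -2.15*3 = -11.67
The first 4 terms are: [-5.22, -7.37, -9.52, -11.67]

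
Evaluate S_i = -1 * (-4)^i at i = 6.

S_6 = -1 * (-4)^6 = -1 * 4096 = -4096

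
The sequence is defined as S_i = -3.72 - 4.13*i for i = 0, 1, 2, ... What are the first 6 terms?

This is an arithmetic sequence.
i=0: S_0 = -3.72 + -4.13*0 = -3.72
i=1: S_1 = -3.72 + -4.13*1 = -7.85
i=2: S_2 = -3.72 + -4.13*2 = -11.98
i=3: S_3 = -3.72 + -4.13*3 = -16.11
i=4: S_4 = -3.72 + -4.13*4 = -20.24
i=5: S_5 = -3.72 + -4.13*5 = -24.37
The first 6 terms are: [-3.72, -7.85, -11.98, -16.11, -20.24, -24.37]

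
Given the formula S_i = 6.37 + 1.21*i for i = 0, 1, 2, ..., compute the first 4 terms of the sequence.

This is an arithmetic sequence.
i=0: S_0 = 6.37 + 1.21*0 = 6.37
i=1: S_1 = 6.37 + 1.21*1 = 7.58
i=2: S_2 = 6.37 + 1.21*2 = 8.79
i=3: S_3 = 6.37 + 1.21*3 = 10.0
The first 4 terms are: [6.37, 7.58, 8.79, 10.0]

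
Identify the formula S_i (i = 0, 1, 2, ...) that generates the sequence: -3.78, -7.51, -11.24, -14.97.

Check differences: -7.51 - -3.78 = -3.73
-11.24 - -7.51 = -3.73
Common difference d = -3.73.
First term a = -3.78.
Formula: S_i = -3.78 - 3.73*i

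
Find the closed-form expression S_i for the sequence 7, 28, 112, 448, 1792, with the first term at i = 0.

Check ratios: 28 / 7 = 4.0
Common ratio r = 4.
First term a = 7.
Formula: S_i = 7 * 4^i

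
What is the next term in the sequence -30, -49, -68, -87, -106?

Differences: -49 - -30 = -19
This is an arithmetic sequence with common difference d = -19.
Next term = -106 + -19 = -125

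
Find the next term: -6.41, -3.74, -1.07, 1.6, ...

Differences: -3.74 - -6.41 = 2.67
This is an arithmetic sequence with common difference d = 2.67.
Next term = 1.6 + 2.67 = 4.27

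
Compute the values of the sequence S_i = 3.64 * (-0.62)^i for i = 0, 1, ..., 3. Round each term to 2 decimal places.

This is a geometric sequence.
i=0: S_0 = 3.64 * (-0.62)^0 = 3.64
i=1: S_1 = 3.64 * (-0.62)^1 ≈ -2.26
i=2: S_2 = 3.64 * (-0.62)^2 ≈ 1.4
i=3: S_3 = 3.64 * (-0.62)^3 ≈ -0.87
The first 4 terms are: [3.64, -2.26, 1.4, -0.87]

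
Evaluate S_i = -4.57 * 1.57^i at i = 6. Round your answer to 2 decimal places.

S_6 = -4.57 * 1.57^6 ≈ -4.57 * 14.9761 ≈ -68.44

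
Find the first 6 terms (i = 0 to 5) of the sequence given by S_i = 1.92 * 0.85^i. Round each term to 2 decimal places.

This is a geometric sequence.
i=0: S_0 = 1.92 * 0.85^0 = 1.92
i=1: S_1 = 1.92 * 0.85^1 ≈ 1.63
i=2: S_2 = 1.92 * 0.85^2 ≈ 1.39
i=3: S_3 = 1.92 * 0.85^3 ≈ 1.18
i=4: S_4 = 1.92 * 0.85^4 ≈ 1.0
i=5: S_5 = 1.92 * 0.85^5 ≈ 0.85
The first 6 terms are: [1.92, 1.63, 1.39, 1.18, 1.0, 0.85]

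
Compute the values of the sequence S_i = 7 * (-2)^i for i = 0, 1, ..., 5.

This is a geometric sequence.
i=0: S_0 = 7 * (-2)^0 = 7
i=1: S_1 = 7 * (-2)^1 = -14
i=2: S_2 = 7 * (-2)^2 = 28
i=3: S_3 = 7 * (-2)^3 = -56
i=4: S_4 = 7 * (-2)^4 = 112
i=5: S_5 = 7 * (-2)^5 = -224
The first 6 terms are: [7, -14, 28, -56, 112, -224]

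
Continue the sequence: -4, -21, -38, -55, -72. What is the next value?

Differences: -21 - -4 = -17
This is an arithmetic sequence with common difference d = -17.
Next term = -72 + -17 = -89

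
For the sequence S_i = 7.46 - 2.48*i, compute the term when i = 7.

S_7 = 7.46 + -2.48*7 = 7.46 + -17.36 = -9.9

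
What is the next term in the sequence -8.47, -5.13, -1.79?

Differences: -5.13 - -8.47 = 3.34
This is an arithmetic sequence with common difference d = 3.34.
Next term = -1.79 + 3.34 = 1.55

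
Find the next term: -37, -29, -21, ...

Differences: -29 - -37 = 8
This is an arithmetic sequence with common difference d = 8.
Next term = -21 + 8 = -13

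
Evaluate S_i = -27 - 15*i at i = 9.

S_9 = -27 + -15*9 = -27 + -135 = -162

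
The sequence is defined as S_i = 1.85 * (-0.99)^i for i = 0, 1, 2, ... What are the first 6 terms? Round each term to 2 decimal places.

This is a geometric sequence.
i=0: S_0 = 1.85 * (-0.99)^0 = 1.85
i=1: S_1 = 1.85 * (-0.99)^1 ≈ -1.83
i=2: S_2 = 1.85 * (-0.99)^2 ≈ 1.81
i=3: S_3 = 1.85 * (-0.99)^3 ≈ -1.8
i=4: S_4 = 1.85 * (-0.99)^4 ≈ 1.78
i=5: S_5 = 1.85 * (-0.99)^5 ≈ -1.76
The first 6 terms are: [1.85, -1.83, 1.81, -1.8, 1.78, -1.76]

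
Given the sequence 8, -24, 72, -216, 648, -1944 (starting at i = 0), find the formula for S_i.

Check ratios: -24 / 8 = -3.0
Common ratio r = -3.
First term a = 8.
Formula: S_i = 8 * (-3)^i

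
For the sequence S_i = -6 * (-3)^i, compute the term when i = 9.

S_9 = -6 * (-3)^9 = -6 * -19683 = 118098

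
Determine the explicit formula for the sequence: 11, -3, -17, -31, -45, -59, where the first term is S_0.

Check differences: -3 - 11 = -14
-17 - -3 = -14
Common difference d = -14.
First term a = 11.
Formula: S_i = 11 - 14*i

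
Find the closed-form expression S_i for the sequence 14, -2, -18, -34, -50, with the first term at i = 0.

Check differences: -2 - 14 = -16
-18 - -2 = -16
Common difference d = -16.
First term a = 14.
Formula: S_i = 14 - 16*i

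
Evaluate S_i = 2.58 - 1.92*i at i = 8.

S_8 = 2.58 + -1.92*8 = 2.58 + -15.36 = -12.78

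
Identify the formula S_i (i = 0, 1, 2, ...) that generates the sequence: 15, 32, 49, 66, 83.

Check differences: 32 - 15 = 17
49 - 32 = 17
Common difference d = 17.
First term a = 15.
Formula: S_i = 15 + 17*i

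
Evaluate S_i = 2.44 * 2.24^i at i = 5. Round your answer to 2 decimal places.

S_5 = 2.44 * 2.24^5 ≈ 2.44 * 56.3949 ≈ 137.6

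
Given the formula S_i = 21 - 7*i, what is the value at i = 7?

S_7 = 21 + -7*7 = 21 + -49 = -28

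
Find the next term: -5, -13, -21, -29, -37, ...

Differences: -13 - -5 = -8
This is an arithmetic sequence with common difference d = -8.
Next term = -37 + -8 = -45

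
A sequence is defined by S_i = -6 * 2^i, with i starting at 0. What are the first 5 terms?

This is a geometric sequence.
i=0: S_0 = -6 * 2^0 = -6
i=1: S_1 = -6 * 2^1 = -12
i=2: S_2 = -6 * 2^2 = -24
i=3: S_3 = -6 * 2^3 = -48
i=4: S_4 = -6 * 2^4 = -96
The first 5 terms are: [-6, -12, -24, -48, -96]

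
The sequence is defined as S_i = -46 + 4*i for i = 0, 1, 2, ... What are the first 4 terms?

This is an arithmetic sequence.
i=0: S_0 = -46 + 4*0 = -46
i=1: S_1 = -46 + 4*1 = -42
i=2: S_2 = -46 + 4*2 = -38
i=3: S_3 = -46 + 4*3 = -34
The first 4 terms are: [-46, -42, -38, -34]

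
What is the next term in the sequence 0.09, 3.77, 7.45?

Differences: 3.77 - 0.09 = 3.68
This is an arithmetic sequence with common difference d = 3.68.
Next term = 7.45 + 3.68 = 11.13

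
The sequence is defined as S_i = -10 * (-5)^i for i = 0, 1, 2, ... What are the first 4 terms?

This is a geometric sequence.
i=0: S_0 = -10 * (-5)^0 = -10
i=1: S_1 = -10 * (-5)^1 = 50
i=2: S_2 = -10 * (-5)^2 = -250
i=3: S_3 = -10 * (-5)^3 = 1250
The first 4 terms are: [-10, 50, -250, 1250]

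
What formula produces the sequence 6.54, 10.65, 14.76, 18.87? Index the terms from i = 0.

Check differences: 10.65 - 6.54 = 4.11
14.76 - 10.65 = 4.11
Common difference d = 4.11.
First term a = 6.54.
Formula: S_i = 6.54 + 4.11*i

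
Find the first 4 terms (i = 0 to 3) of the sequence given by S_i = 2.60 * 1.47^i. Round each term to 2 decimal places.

This is a geometric sequence.
i=0: S_0 = 2.6 * 1.47^0 = 2.6
i=1: S_1 = 2.6 * 1.47^1 ≈ 3.82
i=2: S_2 = 2.6 * 1.47^2 ≈ 5.62
i=3: S_3 = 2.6 * 1.47^3 ≈ 8.26
The first 4 terms are: [2.6, 3.82, 5.62, 8.26]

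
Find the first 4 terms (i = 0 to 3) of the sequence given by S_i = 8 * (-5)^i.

This is a geometric sequence.
i=0: S_0 = 8 * (-5)^0 = 8
i=1: S_1 = 8 * (-5)^1 = -40
i=2: S_2 = 8 * (-5)^2 = 200
i=3: S_3 = 8 * (-5)^3 = -1000
The first 4 terms are: [8, -40, 200, -1000]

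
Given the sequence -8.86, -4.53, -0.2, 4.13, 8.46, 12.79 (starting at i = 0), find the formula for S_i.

Check differences: -4.53 - -8.86 = 4.33
-0.2 - -4.53 = 4.33
Common difference d = 4.33.
First term a = -8.86.
Formula: S_i = -8.86 + 4.33*i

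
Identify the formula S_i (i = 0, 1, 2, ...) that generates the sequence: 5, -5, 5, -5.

Check ratios: -5 / 5 = -1.0
Common ratio r = -1.
First term a = 5.
Formula: S_i = 5 * (-1)^i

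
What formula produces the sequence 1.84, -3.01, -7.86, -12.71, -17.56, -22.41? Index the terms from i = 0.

Check differences: -3.01 - 1.84 = -4.85
-7.86 - -3.01 = -4.85
Common difference d = -4.85.
First term a = 1.84.
Formula: S_i = 1.84 - 4.85*i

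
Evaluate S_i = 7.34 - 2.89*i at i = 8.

S_8 = 7.34 + -2.89*8 = 7.34 + -23.12 = -15.78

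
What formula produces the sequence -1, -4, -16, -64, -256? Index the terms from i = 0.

Check ratios: -4 / -1 = 4.0
Common ratio r = 4.
First term a = -1.
Formula: S_i = -1 * 4^i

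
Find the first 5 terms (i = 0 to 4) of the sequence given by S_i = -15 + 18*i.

This is an arithmetic sequence.
i=0: S_0 = -15 + 18*0 = -15
i=1: S_1 = -15 + 18*1 = 3
i=2: S_2 = -15 + 18*2 = 21
i=3: S_3 = -15 + 18*3 = 39
i=4: S_4 = -15 + 18*4 = 57
The first 5 terms are: [-15, 3, 21, 39, 57]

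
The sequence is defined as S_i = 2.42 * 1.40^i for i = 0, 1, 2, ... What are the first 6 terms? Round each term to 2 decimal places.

This is a geometric sequence.
i=0: S_0 = 2.42 * 1.4^0 = 2.42
i=1: S_1 = 2.42 * 1.4^1 ≈ 3.39
i=2: S_2 = 2.42 * 1.4^2 ≈ 4.74
i=3: S_3 = 2.42 * 1.4^3 ≈ 6.64
i=4: S_4 = 2.42 * 1.4^4 ≈ 9.3
i=5: S_5 = 2.42 * 1.4^5 ≈ 13.02
The first 6 terms are: [2.42, 3.39, 4.74, 6.64, 9.3, 13.02]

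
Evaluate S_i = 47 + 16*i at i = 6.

S_6 = 47 + 16*6 = 47 + 96 = 143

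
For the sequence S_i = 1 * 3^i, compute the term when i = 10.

S_10 = 1 * 3^10 = 1 * 59049 = 59049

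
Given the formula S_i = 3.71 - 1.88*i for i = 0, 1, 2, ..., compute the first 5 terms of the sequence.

This is an arithmetic sequence.
i=0: S_0 = 3.71 + -1.88*0 = 3.71
i=1: S_1 = 3.71 + -1.88*1 = 1.83
i=2: S_2 = 3.71 + -1.88*2 = -0.05
i=3: S_3 = 3.71 + -1.88*3 = -1.93
i=4: S_4 = 3.71 + -1.88*4 = -3.81
The first 5 terms are: [3.71, 1.83, -0.05, -1.93, -3.81]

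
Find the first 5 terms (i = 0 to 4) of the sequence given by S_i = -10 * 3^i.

This is a geometric sequence.
i=0: S_0 = -10 * 3^0 = -10
i=1: S_1 = -10 * 3^1 = -30
i=2: S_2 = -10 * 3^2 = -90
i=3: S_3 = -10 * 3^3 = -270
i=4: S_4 = -10 * 3^4 = -810
The first 5 terms are: [-10, -30, -90, -270, -810]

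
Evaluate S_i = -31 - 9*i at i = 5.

S_5 = -31 + -9*5 = -31 + -45 = -76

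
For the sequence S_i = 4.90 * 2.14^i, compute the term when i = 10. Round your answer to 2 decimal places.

S_10 = 4.9 * 2.14^10 ≈ 4.9 * 2014.363 ≈ 9870.38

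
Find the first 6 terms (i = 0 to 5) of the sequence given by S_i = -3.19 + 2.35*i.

This is an arithmetic sequence.
i=0: S_0 = -3.19 + 2.35*0 = -3.19
i=1: S_1 = -3.19 + 2.35*1 = -0.84
i=2: S_2 = -3.19 + 2.35*2 = 1.51
i=3: S_3 = -3.19 + 2.35*3 = 3.86
i=4: S_4 = -3.19 + 2.35*4 = 6.21
i=5: S_5 = -3.19 + 2.35*5 = 8.56
The first 6 terms are: [-3.19, -0.84, 1.51, 3.86, 6.21, 8.56]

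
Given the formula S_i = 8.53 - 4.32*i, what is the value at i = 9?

S_9 = 8.53 + -4.32*9 = 8.53 + -38.88 = -30.35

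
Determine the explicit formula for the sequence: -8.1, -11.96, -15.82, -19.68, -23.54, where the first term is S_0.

Check differences: -11.96 - -8.1 = -3.86
-15.82 - -11.96 = -3.86
Common difference d = -3.86.
First term a = -8.1.
Formula: S_i = -8.10 - 3.86*i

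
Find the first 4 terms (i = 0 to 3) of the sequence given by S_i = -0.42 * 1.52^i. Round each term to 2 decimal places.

This is a geometric sequence.
i=0: S_0 = -0.42 * 1.52^0 = -0.42
i=1: S_1 = -0.42 * 1.52^1 ≈ -0.64
i=2: S_2 = -0.42 * 1.52^2 ≈ -0.97
i=3: S_3 = -0.42 * 1.52^3 ≈ -1.47
The first 4 terms are: [-0.42, -0.64, -0.97, -1.47]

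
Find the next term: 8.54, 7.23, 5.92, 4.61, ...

Differences: 7.23 - 8.54 = -1.31
This is an arithmetic sequence with common difference d = -1.31.
Next term = 4.61 + -1.31 = 3.3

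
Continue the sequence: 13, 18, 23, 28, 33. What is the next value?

Differences: 18 - 13 = 5
This is an arithmetic sequence with common difference d = 5.
Next term = 33 + 5 = 38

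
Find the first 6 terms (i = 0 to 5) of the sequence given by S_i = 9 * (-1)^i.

This is a geometric sequence.
i=0: S_0 = 9 * (-1)^0 = 9
i=1: S_1 = 9 * (-1)^1 = -9
i=2: S_2 = 9 * (-1)^2 = 9
i=3: S_3 = 9 * (-1)^3 = -9
i=4: S_4 = 9 * (-1)^4 = 9
i=5: S_5 = 9 * (-1)^5 = -9
The first 6 terms are: [9, -9, 9, -9, 9, -9]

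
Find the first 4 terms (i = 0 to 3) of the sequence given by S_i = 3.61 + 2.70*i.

This is an arithmetic sequence.
i=0: S_0 = 3.61 + 2.7*0 = 3.61
i=1: S_1 = 3.61 + 2.7*1 = 6.31
i=2: S_2 = 3.61 + 2.7*2 = 9.01
i=3: S_3 = 3.61 + 2.7*3 = 11.71
The first 4 terms are: [3.61, 6.31, 9.01, 11.71]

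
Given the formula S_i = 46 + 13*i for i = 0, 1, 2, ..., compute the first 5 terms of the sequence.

This is an arithmetic sequence.
i=0: S_0 = 46 + 13*0 = 46
i=1: S_1 = 46 + 13*1 = 59
i=2: S_2 = 46 + 13*2 = 72
i=3: S_3 = 46 + 13*3 = 85
i=4: S_4 = 46 + 13*4 = 98
The first 5 terms are: [46, 59, 72, 85, 98]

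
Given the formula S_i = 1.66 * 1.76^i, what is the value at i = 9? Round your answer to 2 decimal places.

S_9 = 1.66 * 1.76^9 ≈ 1.66 * 162.0369 ≈ 268.98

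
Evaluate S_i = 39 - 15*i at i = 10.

S_10 = 39 + -15*10 = 39 + -150 = -111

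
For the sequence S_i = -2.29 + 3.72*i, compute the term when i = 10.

S_10 = -2.29 + 3.72*10 = -2.29 + 37.2 = 34.91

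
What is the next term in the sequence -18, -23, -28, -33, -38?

Differences: -23 - -18 = -5
This is an arithmetic sequence with common difference d = -5.
Next term = -38 + -5 = -43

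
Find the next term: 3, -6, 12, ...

Ratios: -6 / 3 = -2.0
This is a geometric sequence with common ratio r = -2.
Next term = 12 * -2 = -24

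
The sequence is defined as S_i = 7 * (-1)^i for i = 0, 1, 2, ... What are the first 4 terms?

This is a geometric sequence.
i=0: S_0 = 7 * (-1)^0 = 7
i=1: S_1 = 7 * (-1)^1 = -7
i=2: S_2 = 7 * (-1)^2 = 7
i=3: S_3 = 7 * (-1)^3 = -7
The first 4 terms are: [7, -7, 7, -7]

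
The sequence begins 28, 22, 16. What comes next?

Differences: 22 - 28 = -6
This is an arithmetic sequence with common difference d = -6.
Next term = 16 + -6 = 10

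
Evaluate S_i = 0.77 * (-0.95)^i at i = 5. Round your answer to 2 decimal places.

S_5 = 0.77 * (-0.95)^5 ≈ 0.77 * -0.7738 ≈ -0.6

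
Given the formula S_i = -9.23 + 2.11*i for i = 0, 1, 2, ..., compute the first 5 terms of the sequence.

This is an arithmetic sequence.
i=0: S_0 = -9.23 + 2.11*0 = -9.23
i=1: S_1 = -9.23 + 2.11*1 = -7.12
i=2: S_2 = -9.23 + 2.11*2 = -5.01
i=3: S_3 = -9.23 + 2.11*3 = -2.9
i=4: S_4 = -9.23 + 2.11*4 = -0.79
The first 5 terms are: [-9.23, -7.12, -5.01, -2.9, -0.79]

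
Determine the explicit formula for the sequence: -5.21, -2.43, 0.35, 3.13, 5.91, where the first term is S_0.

Check differences: -2.43 - -5.21 = 2.78
0.35 - -2.43 = 2.78
Common difference d = 2.78.
First term a = -5.21.
Formula: S_i = -5.21 + 2.78*i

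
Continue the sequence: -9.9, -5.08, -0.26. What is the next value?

Differences: -5.08 - -9.9 = 4.82
This is an arithmetic sequence with common difference d = 4.82.
Next term = -0.26 + 4.82 = 4.56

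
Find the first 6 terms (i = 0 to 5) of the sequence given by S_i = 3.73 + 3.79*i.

This is an arithmetic sequence.
i=0: S_0 = 3.73 + 3.79*0 = 3.73
i=1: S_1 = 3.73 + 3.79*1 = 7.52
i=2: S_2 = 3.73 + 3.79*2 = 11.31
i=3: S_3 = 3.73 + 3.79*3 = 15.1
i=4: S_4 = 3.73 + 3.79*4 = 18.89
i=5: S_5 = 3.73 + 3.79*5 = 22.68
The first 6 terms are: [3.73, 7.52, 11.31, 15.1, 18.89, 22.68]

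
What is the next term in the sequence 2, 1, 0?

Differences: 1 - 2 = -1
This is an arithmetic sequence with common difference d = -1.
Next term = 0 + -1 = -1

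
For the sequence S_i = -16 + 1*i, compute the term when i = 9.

S_9 = -16 + 1*9 = -16 + 9 = -7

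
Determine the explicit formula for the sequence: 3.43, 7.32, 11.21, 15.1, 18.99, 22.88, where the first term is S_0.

Check differences: 7.32 - 3.43 = 3.89
11.21 - 7.32 = 3.89
Common difference d = 3.89.
First term a = 3.43.
Formula: S_i = 3.43 + 3.89*i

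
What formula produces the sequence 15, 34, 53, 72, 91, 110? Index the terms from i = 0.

Check differences: 34 - 15 = 19
53 - 34 = 19
Common difference d = 19.
First term a = 15.
Formula: S_i = 15 + 19*i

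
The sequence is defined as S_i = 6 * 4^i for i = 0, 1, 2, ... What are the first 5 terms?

This is a geometric sequence.
i=0: S_0 = 6 * 4^0 = 6
i=1: S_1 = 6 * 4^1 = 24
i=2: S_2 = 6 * 4^2 = 96
i=3: S_3 = 6 * 4^3 = 384
i=4: S_4 = 6 * 4^4 = 1536
The first 5 terms are: [6, 24, 96, 384, 1536]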